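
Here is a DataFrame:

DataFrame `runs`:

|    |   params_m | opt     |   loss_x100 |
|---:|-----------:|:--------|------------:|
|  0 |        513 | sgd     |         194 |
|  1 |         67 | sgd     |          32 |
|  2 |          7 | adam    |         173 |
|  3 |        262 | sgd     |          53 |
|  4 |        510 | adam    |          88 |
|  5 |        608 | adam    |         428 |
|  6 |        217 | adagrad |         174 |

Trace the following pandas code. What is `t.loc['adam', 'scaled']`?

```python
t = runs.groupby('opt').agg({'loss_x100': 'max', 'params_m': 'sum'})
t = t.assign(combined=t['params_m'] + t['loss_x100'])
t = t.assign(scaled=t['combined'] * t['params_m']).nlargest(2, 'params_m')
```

1747125

group by opt: max(loss_x100), sum(params_m):
         loss_x100  params_m
opt                         
adagrad        174       217
adam           428      1125
sgd            194       842
add column combined = t['params_m'] + t['loss_x100']:
         loss_x100  params_m  combined
opt                                   
adagrad        174       217       391
adam           428      1125      1553
sgd            194       842      1036
add column scaled = t['combined'] * t['params_m']:
         loss_x100  params_m  combined   scaled
opt                                            
adagrad        174       217       391    84847
adam           428      1125      1553  1747125
sgd            194       842      1036   872312
take 2 rows with largest params_m:
      loss_x100  params_m  combined   scaled
opt                                         
adam        428      1125      1553  1747125
sgd         194       842      1036   872312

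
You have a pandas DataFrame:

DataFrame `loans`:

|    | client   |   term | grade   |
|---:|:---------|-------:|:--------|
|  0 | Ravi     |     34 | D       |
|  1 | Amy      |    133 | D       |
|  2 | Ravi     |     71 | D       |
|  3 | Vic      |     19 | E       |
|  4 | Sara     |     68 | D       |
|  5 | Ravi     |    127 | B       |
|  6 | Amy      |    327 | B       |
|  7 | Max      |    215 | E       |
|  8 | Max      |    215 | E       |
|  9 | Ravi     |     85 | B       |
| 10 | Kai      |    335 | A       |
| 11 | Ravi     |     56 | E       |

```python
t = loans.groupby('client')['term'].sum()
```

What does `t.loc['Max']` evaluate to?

430

group by client, sum of term:
client
Amy     460
Kai     335
Max     430
Ravi    373
Sara     68
Vic      19
Name: term, dtype: int64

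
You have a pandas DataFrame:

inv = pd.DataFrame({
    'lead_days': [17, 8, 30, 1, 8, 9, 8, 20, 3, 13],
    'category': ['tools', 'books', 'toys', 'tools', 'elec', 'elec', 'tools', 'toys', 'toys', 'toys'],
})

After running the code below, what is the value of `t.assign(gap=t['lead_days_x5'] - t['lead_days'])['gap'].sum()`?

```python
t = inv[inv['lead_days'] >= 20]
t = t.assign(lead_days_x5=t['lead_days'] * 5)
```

filter rows where lead_days >= 20:
   lead_days category
2         30     toys
7         20     toys
add column lead_days_x5 = t['lead_days'] * 5:
   lead_days category  lead_days_x5
2         30     toys           150
7         20     toys           100
add column gap = t['lead_days_x5'] - t['lead_days']:
   lead_days category  lead_days_x5  gap
2         30     toys           150  120
7         20     toys           100   80
Hence 200.

200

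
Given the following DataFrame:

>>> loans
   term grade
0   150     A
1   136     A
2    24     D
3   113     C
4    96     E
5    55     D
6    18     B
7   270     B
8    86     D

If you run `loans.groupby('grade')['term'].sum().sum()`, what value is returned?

948

group by grade, sum of term:
grade
A    286
B    288
C    113
D    165
E     96
Name: term, dtype: int64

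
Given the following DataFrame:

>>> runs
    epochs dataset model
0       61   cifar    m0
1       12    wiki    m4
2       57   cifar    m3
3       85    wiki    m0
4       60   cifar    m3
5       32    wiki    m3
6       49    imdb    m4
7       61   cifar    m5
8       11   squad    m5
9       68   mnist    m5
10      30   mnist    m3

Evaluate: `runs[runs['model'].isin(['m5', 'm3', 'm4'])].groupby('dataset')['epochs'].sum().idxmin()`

squad

filter rows where model in ['m5', 'm3', 'm4']:
    epochs dataset model
1       12    wiki    m4
2       57   cifar    m3
4       60   cifar    m3
5       32    wiki    m3
6       49    imdb    m4
7       61   cifar    m5
8       11   squad    m5
9       68   mnist    m5
10      30   mnist    m3
group by dataset, sum of epochs:
dataset
cifar    178
imdb      49
mnist     98
squad     11
wiki      44
Name: epochs, dtype: int64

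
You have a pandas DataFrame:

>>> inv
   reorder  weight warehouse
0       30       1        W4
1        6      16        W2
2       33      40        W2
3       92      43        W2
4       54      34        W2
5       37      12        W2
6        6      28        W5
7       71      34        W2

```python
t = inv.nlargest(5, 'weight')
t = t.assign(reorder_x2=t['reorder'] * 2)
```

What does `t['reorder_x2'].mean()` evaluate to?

102.4

take 5 rows with largest weight:
   reorder  weight warehouse
3       92      43        W2
2       33      40        W2
4       54      34        W2
7       71      34        W2
6        6      28        W5
add column reorder_x2 = t['reorder'] * 2:
   reorder  weight warehouse  reorder_x2
3       92      43        W2         184
2       33      40        W2          66
4       54      34        W2         108
7       71      34        W2         142
6        6      28        W5          12
The mean of column 'reorder_x2' is 102.4.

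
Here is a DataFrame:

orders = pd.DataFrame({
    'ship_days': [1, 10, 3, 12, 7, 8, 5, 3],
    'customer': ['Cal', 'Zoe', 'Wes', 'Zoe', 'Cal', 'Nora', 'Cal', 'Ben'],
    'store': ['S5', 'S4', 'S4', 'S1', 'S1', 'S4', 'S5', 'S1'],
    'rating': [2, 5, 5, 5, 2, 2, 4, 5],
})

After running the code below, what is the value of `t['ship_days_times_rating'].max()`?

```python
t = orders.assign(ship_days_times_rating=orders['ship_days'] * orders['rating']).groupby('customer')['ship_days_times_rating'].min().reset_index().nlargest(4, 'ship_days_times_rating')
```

50

add column ship_days_times_rating = orders['ship_days'] * orders['rating']:
   ship_days customer store  rating  ship_days_times_rating
0          1      Cal    S5       2                       2
1         10      Zoe    S4       5                      50
2          3      Wes    S4       5                      15
3         12      Zoe    S1       5                      60
4          7      Cal    S1       2                      14
5          8     Nora    S4       2                      16
6          5      Cal    S5       4                      20
7          3      Ben    S1       5                      15
group by customer, min of ship_days_times_rating:
customer
Ben     15
Cal      2
Nora    16
Wes     15
Zoe     50
Name: ship_days_times_rating, dtype: int64
reset_index():
  customer  ship_days_times_rating
0      Ben                      15
1      Cal                       2
2     Nora                      16
3      Wes                      15
4      Zoe                      50
take 4 rows with largest ship_days_times_rating:
  customer  ship_days_times_rating
4      Zoe                      50
2     Nora                      16
0      Ben                      15
3      Wes                      15
The max of column 'ship_days_times_rating' is 50.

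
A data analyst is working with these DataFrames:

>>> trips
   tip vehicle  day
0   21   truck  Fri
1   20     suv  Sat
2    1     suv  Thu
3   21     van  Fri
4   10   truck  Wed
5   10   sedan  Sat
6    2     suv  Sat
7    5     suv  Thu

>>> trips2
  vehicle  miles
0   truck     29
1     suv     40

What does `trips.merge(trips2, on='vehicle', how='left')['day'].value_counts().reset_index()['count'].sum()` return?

merge on 'vehicle' (how='left') → 8 rows:
   tip vehicle  day  miles
0   21   truck  Fri   29.0
1   20     suv  Sat   40.0
2    1     suv  Thu   40.0
3   21     van  Fri    NaN
4   10   truck  Wed   29.0
5   10   sedan  Sat    NaN
6    2     suv  Sat   40.0
7    5     suv  Thu   40.0
value_counts of day:
day
Sat    3
Fri    2
Thu    2
Wed    1
Name: count, dtype: int64
reset_index():
   day  count
0  Sat      3
1  Fri      2
2  Thu      2
3  Wed      1

8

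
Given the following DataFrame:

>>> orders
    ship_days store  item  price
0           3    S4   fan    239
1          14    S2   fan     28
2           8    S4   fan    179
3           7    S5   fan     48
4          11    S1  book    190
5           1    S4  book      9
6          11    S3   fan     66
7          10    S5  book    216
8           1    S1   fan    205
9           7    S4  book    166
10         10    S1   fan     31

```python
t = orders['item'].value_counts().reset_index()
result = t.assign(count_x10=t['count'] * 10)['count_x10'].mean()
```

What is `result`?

value_counts of item:
item
fan     7
book    4
Name: count, dtype: int64
reset_index():
   item  count
0   fan      7
1  book      4
add column count_x10 = t['count'] * 10:
   item  count  count_x10
0   fan      7         70
1  book      4         40
mean of column 'count_x10' → 55.0

55.0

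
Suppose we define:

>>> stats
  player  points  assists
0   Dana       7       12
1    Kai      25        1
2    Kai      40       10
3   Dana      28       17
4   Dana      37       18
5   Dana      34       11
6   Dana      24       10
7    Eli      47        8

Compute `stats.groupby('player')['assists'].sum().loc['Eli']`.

group by player, sum of assists:
player
Dana    68
Eli      8
Kai     11
Name: assists, dtype: int64
Then the value at index 'Eli': 8

8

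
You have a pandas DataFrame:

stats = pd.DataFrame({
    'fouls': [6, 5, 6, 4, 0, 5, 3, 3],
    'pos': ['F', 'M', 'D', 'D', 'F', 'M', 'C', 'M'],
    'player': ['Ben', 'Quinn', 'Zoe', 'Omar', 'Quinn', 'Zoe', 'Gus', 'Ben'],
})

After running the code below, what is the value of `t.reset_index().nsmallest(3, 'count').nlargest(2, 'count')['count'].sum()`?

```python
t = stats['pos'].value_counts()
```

4

value_counts of pos:
pos
M    3
F    2
D    2
C    1
Name: count, dtype: int64
reset_index():
  pos  count
0   M      3
1   F      2
2   D      2
3   C      1
take 3 rows with smallest count:
  pos  count
3   C      1
1   F      2
2   D      2
take 2 rows with largest count:
  pos  count
1   F      2
2   D      2
Reading off the sum of column 'count', we get 4.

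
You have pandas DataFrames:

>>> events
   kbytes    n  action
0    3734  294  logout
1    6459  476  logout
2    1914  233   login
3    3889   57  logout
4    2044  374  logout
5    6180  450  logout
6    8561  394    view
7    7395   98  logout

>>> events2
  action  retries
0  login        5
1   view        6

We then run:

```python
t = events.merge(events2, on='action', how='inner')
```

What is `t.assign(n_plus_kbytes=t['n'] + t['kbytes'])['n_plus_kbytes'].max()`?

8955

merge on 'action' (how='inner') → 2 rows:
   kbytes    n action  retries
0    1914  233  login        5
1    8561  394   view        6
add column n_plus_kbytes = t['n'] + t['kbytes']:
   kbytes    n action  retries  n_plus_kbytes
0    1914  233  login        5           2147
1    8561  394   view        6           8955
So max() = 8955.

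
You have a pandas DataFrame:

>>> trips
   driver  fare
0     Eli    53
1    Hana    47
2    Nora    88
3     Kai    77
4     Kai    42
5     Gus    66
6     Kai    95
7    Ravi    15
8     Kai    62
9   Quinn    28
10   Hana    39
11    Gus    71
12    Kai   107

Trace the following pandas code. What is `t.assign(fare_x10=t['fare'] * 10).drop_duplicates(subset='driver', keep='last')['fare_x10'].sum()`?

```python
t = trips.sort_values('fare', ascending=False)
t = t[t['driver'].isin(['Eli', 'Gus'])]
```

sort by fare descending:
   driver  fare
12    Kai   107
6     Kai    95
2    Nora    88
3     Kai    77
11    Gus    71
5     Gus    66
8     Kai    62
0     Eli    53
1    Hana    47
4     Kai    42
10   Hana    39
9   Quinn    28
7    Ravi    15
filter rows where driver in ['Eli', 'Gus']:
   driver  fare
11    Gus    71
5     Gus    66
0     Eli    53
add column fare_x10 = t['fare'] * 10:
   driver  fare  fare_x10
11    Gus    71       710
5     Gus    66       660
0     Eli    53       530
drop duplicate driver (keep=last):
  driver  fare  fare_x10
5    Gus    66       660
0    Eli    53       530
Then the sum of column 'fare_x10': 1190

1190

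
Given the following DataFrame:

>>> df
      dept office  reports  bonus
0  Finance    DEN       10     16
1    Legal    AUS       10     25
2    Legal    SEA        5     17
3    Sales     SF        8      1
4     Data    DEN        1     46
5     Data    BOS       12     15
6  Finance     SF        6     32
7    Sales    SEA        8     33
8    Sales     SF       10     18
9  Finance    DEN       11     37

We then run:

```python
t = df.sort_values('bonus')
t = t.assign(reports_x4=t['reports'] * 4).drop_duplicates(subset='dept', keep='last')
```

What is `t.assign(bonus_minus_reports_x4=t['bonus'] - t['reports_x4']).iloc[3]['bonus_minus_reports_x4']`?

sort by bonus:
      dept office  reports  bonus
3    Sales     SF        8      1
5     Data    BOS       12     15
0  Finance    DEN       10     16
2    Legal    SEA        5     17
8    Sales     SF       10     18
1    Legal    AUS       10     25
6  Finance     SF        6     32
7    Sales    SEA        8     33
9  Finance    DEN       11     37
4     Data    DEN        1     46
add column reports_x4 = t['reports'] * 4:
      dept office  reports  bonus  reports_x4
3    Sales     SF        8      1          32
5     Data    BOS       12     15          48
0  Finance    DEN       10     16          40
2    Legal    SEA        5     17          20
8    Sales     SF       10     18          40
1    Legal    AUS       10     25          40
6  Finance     SF        6     32          24
7    Sales    SEA        8     33          32
9  Finance    DEN       11     37          44
4     Data    DEN        1     46           4
drop duplicate dept (keep=last):
      dept office  reports  bonus  reports_x4
1    Legal    AUS       10     25          40
7    Sales    SEA        8     33          32
9  Finance    DEN       11     37          44
4     Data    DEN        1     46           4
add column bonus_minus_reports_x4 = t['bonus'] - t['reports_x4']:
      dept office  reports  bonus  reports_x4  bonus_minus_reports_x4
1    Legal    AUS       10     25          40                     -15
7    Sales    SEA        8     33          32                       1
9  Finance    DEN       11     37          44                      -7
4     Data    DEN        1     46           4                      42
Then the value at position 3, column 'bonus_minus_reports_x4': 42

42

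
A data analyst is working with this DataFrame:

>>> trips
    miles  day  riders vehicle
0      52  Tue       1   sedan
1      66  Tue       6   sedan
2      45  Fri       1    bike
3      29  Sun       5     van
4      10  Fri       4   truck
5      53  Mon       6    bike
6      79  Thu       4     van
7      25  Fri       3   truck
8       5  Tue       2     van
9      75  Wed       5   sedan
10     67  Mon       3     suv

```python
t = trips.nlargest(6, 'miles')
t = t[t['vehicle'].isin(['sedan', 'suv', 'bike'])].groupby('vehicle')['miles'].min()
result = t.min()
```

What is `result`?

52

take 6 rows with largest miles:
    miles  day  riders vehicle
6      79  Thu       4     van
9      75  Wed       5   sedan
10     67  Mon       3     suv
1      66  Tue       6   sedan
5      53  Mon       6    bike
0      52  Tue       1   sedan
filter rows where vehicle in ['sedan', 'suv', 'bike']:
    miles  day  riders vehicle
9      75  Wed       5   sedan
10     67  Mon       3     suv
1      66  Tue       6   sedan
5      53  Mon       6    bike
0      52  Tue       1   sedan
group by vehicle, min of miles:
vehicle
bike     53
sedan    52
suv      67
Name: miles, dtype: int64
The min of the resulting series is 52.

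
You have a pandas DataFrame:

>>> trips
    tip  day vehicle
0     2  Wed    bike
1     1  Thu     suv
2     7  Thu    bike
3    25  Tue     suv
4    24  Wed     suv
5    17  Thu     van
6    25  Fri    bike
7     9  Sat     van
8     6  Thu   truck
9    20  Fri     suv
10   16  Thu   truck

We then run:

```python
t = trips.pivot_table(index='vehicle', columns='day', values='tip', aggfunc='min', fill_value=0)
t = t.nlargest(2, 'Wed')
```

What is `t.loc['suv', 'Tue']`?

pivot: rows=vehicle, cols=day, min(tip):
day      Fri  Sat  Thu  Tue  Wed
vehicle                         
bike      25    0    7    0    2
suv       20    0    1   25   24
truck      0    0    6    0    0
van        0    9   17    0    0
take 2 rows with largest Wed:
day      Fri  Sat  Thu  Tue  Wed
vehicle                         
suv       20    0    1   25   24
bike      25    0    7    0    2
value at row 'suv', column 'Tue' → 25

25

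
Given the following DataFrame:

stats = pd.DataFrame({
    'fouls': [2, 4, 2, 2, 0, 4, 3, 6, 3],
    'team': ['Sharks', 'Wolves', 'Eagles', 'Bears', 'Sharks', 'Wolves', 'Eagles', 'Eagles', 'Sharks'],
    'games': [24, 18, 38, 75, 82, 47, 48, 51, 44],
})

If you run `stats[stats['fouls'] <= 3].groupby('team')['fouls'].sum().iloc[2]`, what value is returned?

filter rows where fouls <= 3:
   fouls    team  games
0      2  Sharks     24
2      2  Eagles     38
3      2   Bears     75
4      0  Sharks     82
6      3  Eagles     48
8      3  Sharks     44
group by team, sum of fouls:
team
Bears     2
Eagles    5
Sharks    5
Name: fouls, dtype: int64
Reading off the value at position 2, we get 5.

5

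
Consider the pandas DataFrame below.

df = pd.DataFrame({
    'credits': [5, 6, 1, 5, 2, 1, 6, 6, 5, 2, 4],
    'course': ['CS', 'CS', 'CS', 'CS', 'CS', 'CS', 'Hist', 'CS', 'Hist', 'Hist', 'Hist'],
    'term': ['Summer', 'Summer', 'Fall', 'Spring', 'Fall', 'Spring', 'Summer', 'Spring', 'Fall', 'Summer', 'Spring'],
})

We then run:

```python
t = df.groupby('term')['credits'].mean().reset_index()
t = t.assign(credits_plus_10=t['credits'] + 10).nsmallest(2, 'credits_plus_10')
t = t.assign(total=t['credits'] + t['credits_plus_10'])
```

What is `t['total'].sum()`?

group by term, mean of credits:
term
Fall      2.666667
Spring    4.000000
Summer    4.750000
Name: credits, dtype: float64
reset_index():
     term   credits
0    Fall  2.666667
1  Spring  4.000000
2  Summer  4.750000
add column credits_plus_10 = t['credits'] + 10:
     term   credits  credits_plus_10
0    Fall  2.666667        12.666667
1  Spring  4.000000        14.000000
2  Summer  4.750000        14.750000
take 2 rows with smallest credits_plus_10:
     term   credits  credits_plus_10
0    Fall  2.666667        12.666667
1  Spring  4.000000        14.000000
add column total = t['credits'] + t['credits_plus_10']:
     term   credits  credits_plus_10      total
0    Fall  2.666667        12.666667  15.333333
1  Spring  4.000000        14.000000  18.000000
sum of column 'total' → 33.3333333333

33.3333333333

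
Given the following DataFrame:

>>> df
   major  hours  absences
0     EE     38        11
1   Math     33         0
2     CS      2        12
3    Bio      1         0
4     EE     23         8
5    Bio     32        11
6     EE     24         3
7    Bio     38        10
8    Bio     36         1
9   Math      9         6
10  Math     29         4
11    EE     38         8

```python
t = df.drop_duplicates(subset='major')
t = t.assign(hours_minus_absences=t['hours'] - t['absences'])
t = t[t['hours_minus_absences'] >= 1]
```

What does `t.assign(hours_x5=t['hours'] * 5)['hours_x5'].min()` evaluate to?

5

drop duplicate major (keep=first):
  major  hours  absences
0    EE     38        11
1  Math     33         0
2    CS      2        12
3   Bio      1         0
add column hours_minus_absences = t['hours'] - t['absences']:
  major  hours  absences  hours_minus_absences
0    EE     38        11                    27
1  Math     33         0                    33
2    CS      2        12                   -10
3   Bio      1         0                     1
filter rows where hours_minus_absences >= 1:
  major  hours  absences  hours_minus_absences
0    EE     38        11                    27
1  Math     33         0                    33
3   Bio      1         0                     1
add column hours_x5 = t['hours'] * 5:
  major  hours  absences  hours_minus_absences  hours_x5
0    EE     38        11                    27       190
1  Math     33         0                    33       165
3   Bio      1         0                     1         5
Finally, min of column 'hours_x5' = 5.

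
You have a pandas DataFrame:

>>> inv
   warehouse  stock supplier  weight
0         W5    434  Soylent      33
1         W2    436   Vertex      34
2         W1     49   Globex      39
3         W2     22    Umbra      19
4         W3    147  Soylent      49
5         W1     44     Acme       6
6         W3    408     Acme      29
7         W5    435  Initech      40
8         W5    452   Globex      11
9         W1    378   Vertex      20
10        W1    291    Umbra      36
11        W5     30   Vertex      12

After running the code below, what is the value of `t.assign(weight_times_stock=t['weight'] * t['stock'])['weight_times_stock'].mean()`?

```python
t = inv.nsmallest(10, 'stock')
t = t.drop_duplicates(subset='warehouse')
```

2061.25

take 10 rows with smallest stock:
   warehouse  stock supplier  weight
3         W2     22    Umbra      19
11        W5     30   Vertex      12
5         W1     44     Acme       6
2         W1     49   Globex      39
4         W3    147  Soylent      49
10        W1    291    Umbra      36
9         W1    378   Vertex      20
6         W3    408     Acme      29
0         W5    434  Soylent      33
7         W5    435  Initech      40
drop duplicate warehouse (keep=first):
   warehouse  stock supplier  weight
3         W2     22    Umbra      19
11        W5     30   Vertex      12
5         W1     44     Acme       6
4         W3    147  Soylent      49
add column weight_times_stock = t['weight'] * t['stock']:
   warehouse  stock supplier  weight  weight_times_stock
3         W2     22    Umbra      19                 418
11        W5     30   Vertex      12                 360
5         W1     44     Acme       6                 264
4         W3    147  Soylent      49                7203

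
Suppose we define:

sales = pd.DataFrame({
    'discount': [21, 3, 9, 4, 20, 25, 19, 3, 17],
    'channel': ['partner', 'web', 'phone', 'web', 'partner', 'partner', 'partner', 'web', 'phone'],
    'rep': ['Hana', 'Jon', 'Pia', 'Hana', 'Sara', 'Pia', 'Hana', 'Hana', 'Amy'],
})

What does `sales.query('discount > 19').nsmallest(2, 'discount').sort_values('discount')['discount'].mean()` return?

20.5

filter rows where discount > 19:
   discount  channel   rep
0        21  partner  Hana
4        20  partner  Sara
5        25  partner   Pia
take 2 rows with smallest discount:
   discount  channel   rep
4        20  partner  Sara
0        21  partner  Hana
sort by discount:
   discount  channel   rep
4        20  partner  Sara
0        21  partner  Hana
mean of column 'discount' → 20.5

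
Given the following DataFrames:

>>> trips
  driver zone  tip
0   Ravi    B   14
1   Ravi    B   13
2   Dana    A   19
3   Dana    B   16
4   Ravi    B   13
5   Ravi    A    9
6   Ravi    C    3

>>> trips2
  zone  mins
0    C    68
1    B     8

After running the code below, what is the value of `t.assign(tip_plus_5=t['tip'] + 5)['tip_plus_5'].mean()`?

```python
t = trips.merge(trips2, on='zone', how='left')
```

merge on 'zone' (how='left') → 7 rows:
  driver zone  tip  mins
0   Ravi    B   14   8.0
1   Ravi    B   13   8.0
2   Dana    A   19   NaN
3   Dana    B   16   8.0
4   Ravi    B   13   8.0
5   Ravi    A    9   NaN
6   Ravi    C    3  68.0
add column tip_plus_5 = t['tip'] + 5:
  driver zone  tip  mins  tip_plus_5
0   Ravi    B   14   8.0          19
1   Ravi    B   13   8.0          18
2   Dana    A   19   NaN          24
3   Dana    B   16   8.0          21
4   Ravi    B   13   8.0          18
5   Ravi    A    9   NaN          14
6   Ravi    C    3  68.0           8
mean of column 'tip_plus_5' → 17.4285714286

17.4285714286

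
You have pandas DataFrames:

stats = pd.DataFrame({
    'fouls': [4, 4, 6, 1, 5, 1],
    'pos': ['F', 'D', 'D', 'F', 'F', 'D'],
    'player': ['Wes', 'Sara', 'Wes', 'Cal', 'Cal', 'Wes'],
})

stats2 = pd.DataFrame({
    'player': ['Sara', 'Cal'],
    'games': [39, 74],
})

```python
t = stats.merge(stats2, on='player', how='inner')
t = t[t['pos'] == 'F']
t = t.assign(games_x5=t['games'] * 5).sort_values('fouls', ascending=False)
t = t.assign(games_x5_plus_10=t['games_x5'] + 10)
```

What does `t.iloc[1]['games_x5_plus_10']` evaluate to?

merge on 'player' (how='inner') → 3 rows:
   fouls pos player  games
0      4   D   Sara     39
1      1   F    Cal     74
2      5   F    Cal     74
filter rows where pos == 'F':
   fouls pos player  games
1      1   F    Cal     74
2      5   F    Cal     74
add column games_x5 = t['games'] * 5:
   fouls pos player  games  games_x5
1      1   F    Cal     74       370
2      5   F    Cal     74       370
sort by fouls descending:
   fouls pos player  games  games_x5
2      5   F    Cal     74       370
1      1   F    Cal     74       370
add column games_x5_plus_10 = t['games_x5'] + 10:
   fouls pos player  games  games_x5  games_x5_plus_10
2      5   F    Cal     74       370               380
1      1   F    Cal     74       370               380
Hence 380.

380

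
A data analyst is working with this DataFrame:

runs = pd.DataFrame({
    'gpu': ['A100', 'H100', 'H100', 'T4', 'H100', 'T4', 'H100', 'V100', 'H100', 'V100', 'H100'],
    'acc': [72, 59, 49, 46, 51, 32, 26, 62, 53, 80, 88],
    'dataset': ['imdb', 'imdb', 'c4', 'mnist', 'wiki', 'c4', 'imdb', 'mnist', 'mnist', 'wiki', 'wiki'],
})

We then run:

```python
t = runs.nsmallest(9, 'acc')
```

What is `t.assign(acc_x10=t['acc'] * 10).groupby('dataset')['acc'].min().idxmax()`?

wiki

take 9 rows with smallest acc:
    gpu  acc dataset
6  H100   26    imdb
5    T4   32      c4
3    T4   46   mnist
2  H100   49      c4
4  H100   51    wiki
8  H100   53   mnist
1  H100   59    imdb
7  V100   62   mnist
0  A100   72    imdb
add column acc_x10 = t['acc'] * 10:
    gpu  acc dataset  acc_x10
6  H100   26    imdb      260
5    T4   32      c4      320
3    T4   46   mnist      460
2  H100   49      c4      490
4  H100   51    wiki      510
8  H100   53   mnist      530
1  H100   59    imdb      590
7  V100   62   mnist      620
0  A100   72    imdb      720
group by dataset, min of acc:
dataset
c4       32
imdb     26
mnist    46
wiki     51
Name: acc, dtype: int64
Then the label with the largest value: wiki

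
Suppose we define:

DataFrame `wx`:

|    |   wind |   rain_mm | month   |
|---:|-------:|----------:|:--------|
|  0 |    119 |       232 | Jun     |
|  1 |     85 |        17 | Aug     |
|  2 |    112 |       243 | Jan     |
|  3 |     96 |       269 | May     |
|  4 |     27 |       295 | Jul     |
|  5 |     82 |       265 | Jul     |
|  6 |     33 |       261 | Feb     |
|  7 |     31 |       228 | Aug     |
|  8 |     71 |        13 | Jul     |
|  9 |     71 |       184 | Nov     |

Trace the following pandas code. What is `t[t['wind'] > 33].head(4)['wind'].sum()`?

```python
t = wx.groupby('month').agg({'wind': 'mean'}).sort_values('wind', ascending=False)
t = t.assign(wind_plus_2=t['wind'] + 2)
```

398.0

group by month, mean of wind:
        wind
month       
Aug     58.0
Feb     33.0
Jan    112.0
Jul     60.0
Jun    119.0
May     96.0
Nov     71.0
sort by wind descending:
        wind
month       
Jun    119.0
Jan    112.0
May     96.0
Nov     71.0
Jul     60.0
Aug     58.0
Feb     33.0
add column wind_plus_2 = t['wind'] + 2:
        wind  wind_plus_2
month                    
Jun    119.0        121.0
Jan    112.0        114.0
May     96.0         98.0
Nov     71.0         73.0
Jul     60.0         62.0
Aug     58.0         60.0
Feb     33.0         35.0
filter rows where wind > 33:
        wind  wind_plus_2
month                    
Jun    119.0        121.0
Jan    112.0        114.0
May     96.0         98.0
Nov     71.0         73.0
Jul     60.0         62.0
Aug     58.0         60.0
take first 4 rows:
        wind  wind_plus_2
month                    
Jun    119.0        121.0
Jan    112.0        114.0
May     96.0         98.0
Nov     71.0         73.0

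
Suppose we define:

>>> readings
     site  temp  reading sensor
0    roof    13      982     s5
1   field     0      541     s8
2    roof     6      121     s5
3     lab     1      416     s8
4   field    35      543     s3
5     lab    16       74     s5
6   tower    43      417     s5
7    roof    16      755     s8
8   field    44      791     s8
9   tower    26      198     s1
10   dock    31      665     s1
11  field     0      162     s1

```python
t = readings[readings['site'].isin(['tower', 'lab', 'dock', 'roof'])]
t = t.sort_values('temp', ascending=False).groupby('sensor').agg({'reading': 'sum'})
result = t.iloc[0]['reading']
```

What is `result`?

filter rows where site in ['tower', 'lab', 'dock', 'roof']:
     site  temp  reading sensor
0    roof    13      982     s5
2    roof     6      121     s5
3     lab     1      416     s8
5     lab    16       74     s5
6   tower    43      417     s5
7    roof    16      755     s8
9   tower    26      198     s1
10   dock    31      665     s1
sort by temp descending:
     site  temp  reading sensor
6   tower    43      417     s5
10   dock    31      665     s1
9   tower    26      198     s1
5     lab    16       74     s5
7    roof    16      755     s8
0    roof    13      982     s5
2    roof     6      121     s5
3     lab     1      416     s8
group by sensor, sum of reading:
        reading
sensor         
s1          863
s5         1594
s8         1171

863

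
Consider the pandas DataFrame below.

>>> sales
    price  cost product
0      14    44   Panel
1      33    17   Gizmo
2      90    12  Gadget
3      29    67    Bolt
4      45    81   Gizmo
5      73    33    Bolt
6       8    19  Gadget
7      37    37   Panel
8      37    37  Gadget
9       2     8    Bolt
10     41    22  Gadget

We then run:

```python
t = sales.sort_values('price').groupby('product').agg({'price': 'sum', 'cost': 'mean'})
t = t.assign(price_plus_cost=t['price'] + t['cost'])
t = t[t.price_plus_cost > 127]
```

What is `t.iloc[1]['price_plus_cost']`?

198.5

sort by price:
    price  cost product
9       2     8    Bolt
6       8    19  Gadget
0      14    44   Panel
3      29    67    Bolt
1      33    17   Gizmo
7      37    37   Panel
8      37    37  Gadget
10     41    22  Gadget
4      45    81   Gizmo
5      73    33    Bolt
2      90    12  Gadget
group by product: sum(price), mean(cost):
         price  cost
product             
Bolt       104  36.0
Gadget     176  22.5
Gizmo       78  49.0
Panel       51  40.5
add column price_plus_cost = t['price'] + t['cost']:
         price  cost  price_plus_cost
product                              
Bolt       104  36.0            140.0
Gadget     176  22.5            198.5
Gizmo       78  49.0            127.0
Panel       51  40.5             91.5
filter rows where price_plus_cost > 127:
         price  cost  price_plus_cost
product                              
Bolt       104  36.0            140.0
Gadget     176  22.5            198.5
Taking the value at position 1, column 'price_plus_cost' gives 198.5.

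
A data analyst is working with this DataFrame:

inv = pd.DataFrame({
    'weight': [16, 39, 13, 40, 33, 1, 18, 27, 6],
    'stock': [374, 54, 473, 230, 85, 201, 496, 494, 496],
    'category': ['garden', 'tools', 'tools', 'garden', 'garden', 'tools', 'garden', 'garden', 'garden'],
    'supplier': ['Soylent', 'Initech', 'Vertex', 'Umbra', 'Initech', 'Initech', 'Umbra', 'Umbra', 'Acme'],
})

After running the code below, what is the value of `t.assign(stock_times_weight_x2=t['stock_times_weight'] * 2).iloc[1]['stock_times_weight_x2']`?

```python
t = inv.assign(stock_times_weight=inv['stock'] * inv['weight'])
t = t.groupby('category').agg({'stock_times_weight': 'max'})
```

12298

add column stock_times_weight = inv['stock'] * inv['weight']:
   weight  stock category supplier  stock_times_weight
0      16    374   garden  Soylent                5984
1      39     54    tools  Initech                2106
2      13    473    tools   Vertex                6149
3      40    230   garden    Umbra                9200
4      33     85   garden  Initech                2805
5       1    201    tools  Initech                 201
6      18    496   garden    Umbra                8928
7      27    494   garden    Umbra               13338
8       6    496   garden     Acme                2976
group by category, max of stock_times_weight:
          stock_times_weight
category                    
garden                 13338
tools                   6149
add column stock_times_weight_x2 = t['stock_times_weight'] * 2:
          stock_times_weight  stock_times_weight_x2
category                                           
garden                 13338                  26676
tools                   6149                  12298
So iloc[1]['stock_times_weight_x2'] = 12298.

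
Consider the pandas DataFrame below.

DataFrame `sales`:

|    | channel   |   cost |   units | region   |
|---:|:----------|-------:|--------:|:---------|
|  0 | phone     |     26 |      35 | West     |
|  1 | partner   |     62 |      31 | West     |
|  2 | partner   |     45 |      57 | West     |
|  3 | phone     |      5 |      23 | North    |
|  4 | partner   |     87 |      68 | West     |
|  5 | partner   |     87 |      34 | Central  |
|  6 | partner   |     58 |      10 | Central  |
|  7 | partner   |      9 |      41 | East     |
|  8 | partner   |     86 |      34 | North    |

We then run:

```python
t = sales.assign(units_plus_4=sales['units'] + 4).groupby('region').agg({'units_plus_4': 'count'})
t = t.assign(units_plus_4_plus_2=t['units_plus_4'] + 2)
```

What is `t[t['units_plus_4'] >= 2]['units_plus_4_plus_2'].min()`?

add column units_plus_4 = sales['units'] + 4:
   channel  cost  units   region  units_plus_4
0    phone    26     35     West            39
1  partner    62     31     West            35
2  partner    45     57     West            61
3    phone     5     23    North            27
4  partner    87     68     West            72
5  partner    87     34  Central            38
6  partner    58     10  Central            14
7  partner     9     41     East            45
8  partner    86     34    North            38
group by region, count of units_plus_4:
         units_plus_4
region               
Central             2
East                1
North               2
West                4
add column units_plus_4_plus_2 = t['units_plus_4'] + 2:
         units_plus_4  units_plus_4_plus_2
region                                    
Central             2                    4
East                1                    3
North               2                    4
West                4                    6
filter rows where units_plus_4 >= 2:
         units_plus_4  units_plus_4_plus_2
region                                    
Central             2                    4
North               2                    4
West                4                    6
The min of column 'units_plus_4_plus_2' is 4.

4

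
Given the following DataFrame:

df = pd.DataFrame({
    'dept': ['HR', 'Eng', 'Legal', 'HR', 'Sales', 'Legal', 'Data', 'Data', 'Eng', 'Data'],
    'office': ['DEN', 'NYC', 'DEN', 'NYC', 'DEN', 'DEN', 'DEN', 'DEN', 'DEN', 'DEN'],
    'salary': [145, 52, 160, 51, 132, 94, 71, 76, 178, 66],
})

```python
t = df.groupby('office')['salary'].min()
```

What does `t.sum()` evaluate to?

117

group by office, min of salary:
office
DEN    66
NYC    51
Name: salary, dtype: int64
Finally, sum of the resulting series = 117.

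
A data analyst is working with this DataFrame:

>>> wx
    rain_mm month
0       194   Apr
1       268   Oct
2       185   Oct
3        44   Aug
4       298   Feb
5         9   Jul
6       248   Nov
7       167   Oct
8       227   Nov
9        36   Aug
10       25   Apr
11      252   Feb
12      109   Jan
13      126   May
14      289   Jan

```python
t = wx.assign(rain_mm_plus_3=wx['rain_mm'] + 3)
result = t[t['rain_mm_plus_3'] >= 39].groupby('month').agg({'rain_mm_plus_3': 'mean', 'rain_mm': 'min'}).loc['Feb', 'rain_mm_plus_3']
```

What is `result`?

add column rain_mm_plus_3 = wx['rain_mm'] + 3:
    rain_mm month  rain_mm_plus_3
0       194   Apr             197
1       268   Oct             271
2       185   Oct             188
3        44   Aug              47
4       298   Feb             301
5         9   Jul              12
6       248   Nov             251
7       167   Oct             170
8       227   Nov             230
9        36   Aug              39
10       25   Apr              28
11      252   Feb             255
12      109   Jan             112
13      126   May             129
14      289   Jan             292
filter rows where rain_mm_plus_3 >= 39:
    rain_mm month  rain_mm_plus_3
0       194   Apr             197
1       268   Oct             271
2       185   Oct             188
3        44   Aug              47
4       298   Feb             301
6       248   Nov             251
7       167   Oct             170
8       227   Nov             230
9        36   Aug              39
11      252   Feb             255
12      109   Jan             112
13      126   May             129
14      289   Jan             292
group by month: mean(rain_mm_plus_3), min(rain_mm):
       rain_mm_plus_3  rain_mm
month                         
Apr        197.000000      194
Aug         43.000000       36
Feb        278.000000      252
Jan        202.000000      109
May        129.000000      126
Nov        240.500000      227
Oct        209.666667      167
Finally, value at row 'Feb', column 'rain_mm_plus_3' = 278.0.

278.0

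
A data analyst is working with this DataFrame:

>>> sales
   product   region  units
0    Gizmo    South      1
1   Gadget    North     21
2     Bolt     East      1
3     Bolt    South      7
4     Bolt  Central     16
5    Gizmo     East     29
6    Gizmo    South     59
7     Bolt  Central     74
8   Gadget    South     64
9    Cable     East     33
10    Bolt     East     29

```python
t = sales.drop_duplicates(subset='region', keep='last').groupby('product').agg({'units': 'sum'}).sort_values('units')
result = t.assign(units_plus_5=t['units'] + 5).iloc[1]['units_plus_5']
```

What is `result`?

drop duplicate region (keep=last):
   product   region  units
1   Gadget    North     21
7     Bolt  Central     74
8   Gadget    South     64
10    Bolt     East     29
group by product, sum of units:
         units
product       
Bolt       103
Gadget      85
sort by units:
         units
product       
Gadget      85
Bolt       103
add column units_plus_5 = t['units'] + 5:
         units  units_plus_5
product                     
Gadget      85            90
Bolt       103           108
value at position 1, column 'units_plus_5' → 108

108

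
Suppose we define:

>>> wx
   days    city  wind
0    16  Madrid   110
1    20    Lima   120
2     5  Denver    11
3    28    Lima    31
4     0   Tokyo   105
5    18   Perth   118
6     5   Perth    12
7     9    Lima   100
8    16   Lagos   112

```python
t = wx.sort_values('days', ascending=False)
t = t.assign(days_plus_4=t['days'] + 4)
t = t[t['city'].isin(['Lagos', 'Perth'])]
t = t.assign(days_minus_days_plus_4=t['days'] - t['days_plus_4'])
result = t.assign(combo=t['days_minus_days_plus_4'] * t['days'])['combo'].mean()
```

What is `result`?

-52.0

sort by days descending:
   days    city  wind
3    28    Lima    31
1    20    Lima   120
5    18   Perth   118
0    16  Madrid   110
8    16   Lagos   112
7     9    Lima   100
2     5  Denver    11
6     5   Perth    12
4     0   Tokyo   105
add column days_plus_4 = t['days'] + 4:
   days    city  wind  days_plus_4
3    28    Lima    31           32
1    20    Lima   120           24
5    18   Perth   118           22
0    16  Madrid   110           20
8    16   Lagos   112           20
7     9    Lima   100           13
2     5  Denver    11            9
6     5   Perth    12            9
4     0   Tokyo   105            4
filter rows where city in ['Lagos', 'Perth']:
   days   city  wind  days_plus_4
5    18  Perth   118           22
8    16  Lagos   112           20
6     5  Perth    12            9
add column days_minus_days_plus_4 = t['days'] - t['days_plus_4']:
   days   city  wind  days_plus_4  days_minus_days_plus_4
5    18  Perth   118           22                      -4
8    16  Lagos   112           20                      -4
6     5  Perth    12            9                      -4
add column combo = t['days_minus_days_plus_4'] * t['days']:
   days   city  wind  days_plus_4  days_minus_days_plus_4  combo
5    18  Perth   118           22                      -4    -72
8    16  Lagos   112           20                      -4    -64
6     5  Perth    12            9                      -4    -20
Taking the mean of column 'combo' gives -52.0.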